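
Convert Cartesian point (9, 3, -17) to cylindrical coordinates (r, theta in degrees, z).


r = sqrt(9^2 + 3^2) = 9.4868
theta = atan2(3, 9) = 18.4349 deg
z = -17

r = 9.4868, theta = 18.4349 deg, z = -17


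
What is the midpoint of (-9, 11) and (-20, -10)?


Midpoint = ((-9+-20)/2, (11+-10)/2) = (-14.5, 0.5)

(-14.5, 0.5)


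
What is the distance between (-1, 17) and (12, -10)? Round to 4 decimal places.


d = sqrt((12--1)^2 + (-10-17)^2) = 29.9666

29.9666


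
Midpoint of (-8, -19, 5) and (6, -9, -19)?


Midpoint = ((-8+6)/2, (-19+-9)/2, (5+-19)/2) = (-1, -14, -7)

(-1, -14, -7)


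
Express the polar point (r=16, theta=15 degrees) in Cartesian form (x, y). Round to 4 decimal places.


x = 16 * cos(15) = 15.4548
y = 16 * sin(15) = 4.1411

(15.4548, 4.1411)


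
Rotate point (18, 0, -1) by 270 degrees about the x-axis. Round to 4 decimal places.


x' = 18
y' = 0*cos(270) - -1*sin(270) = -1
z' = 0*sin(270) + -1*cos(270) = 0

(18, -1, 0)


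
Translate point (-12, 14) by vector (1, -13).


Translation: (x+dx, y+dy) = (-12+1, 14+-13) = (-11, 1)

(-11, 1)


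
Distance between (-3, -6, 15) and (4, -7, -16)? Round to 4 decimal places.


d = sqrt((4--3)^2 + (-7--6)^2 + (-16-15)^2) = 31.7962

31.7962


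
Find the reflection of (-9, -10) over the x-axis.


Reflection across x-axis: (x, y) -> (x, -y)
(-9, -10) -> (-9, 10)

(-9, 10)


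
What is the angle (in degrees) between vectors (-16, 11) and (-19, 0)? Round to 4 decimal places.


dot = -16*-19 + 11*0 = 304
|u| = 19.4165, |v| = 19
cos(angle) = 0.824
angle = 34.5085 degrees

34.5085 degrees


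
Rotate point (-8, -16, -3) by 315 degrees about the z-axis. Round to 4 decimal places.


x' = -8*cos(315) - -16*sin(315) = -16.9706
y' = -8*sin(315) + -16*cos(315) = -5.6569
z' = -3

(-16.9706, -5.6569, -3)


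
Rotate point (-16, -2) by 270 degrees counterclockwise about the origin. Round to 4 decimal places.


x' = -16*cos(270) - -2*sin(270) = -2
y' = -16*sin(270) + -2*cos(270) = 16

(-2, 16)


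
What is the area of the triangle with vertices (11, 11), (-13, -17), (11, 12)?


Area = |x1(y2-y3) + x2(y3-y1) + x3(y1-y2)| / 2
= |11*(-17-12) + -13*(12-11) + 11*(11--17)| / 2
= 12

12


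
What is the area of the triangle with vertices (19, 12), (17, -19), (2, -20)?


Area = |x1(y2-y3) + x2(y3-y1) + x3(y1-y2)| / 2
= |19*(-19--20) + 17*(-20-12) + 2*(12--19)| / 2
= 231.5

231.5


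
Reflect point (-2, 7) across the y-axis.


Reflection across y-axis: (x, y) -> (-x, y)
(-2, 7) -> (2, 7)

(2, 7)


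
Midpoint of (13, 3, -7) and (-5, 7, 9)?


Midpoint = ((13+-5)/2, (3+7)/2, (-7+9)/2) = (4, 5, 1)

(4, 5, 1)


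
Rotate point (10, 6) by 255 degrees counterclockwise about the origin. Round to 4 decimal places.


x' = 10*cos(255) - 6*sin(255) = 3.2074
y' = 10*sin(255) + 6*cos(255) = -11.2122

(3.2074, -11.2122)


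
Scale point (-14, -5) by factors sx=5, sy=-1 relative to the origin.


Scaling: (x*sx, y*sy) = (-14*5, -5*-1) = (-70, 5)

(-70, 5)


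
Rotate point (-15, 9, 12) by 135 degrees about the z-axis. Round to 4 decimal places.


x' = -15*cos(135) - 9*sin(135) = 4.2426
y' = -15*sin(135) + 9*cos(135) = -16.9706
z' = 12

(4.2426, -16.9706, 12)


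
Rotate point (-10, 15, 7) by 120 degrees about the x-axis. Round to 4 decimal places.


x' = -10
y' = 15*cos(120) - 7*sin(120) = -13.5622
z' = 15*sin(120) + 7*cos(120) = 9.4904

(-10, -13.5622, 9.4904)


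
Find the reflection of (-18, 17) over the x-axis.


Reflection across x-axis: (x, y) -> (x, -y)
(-18, 17) -> (-18, -17)

(-18, -17)


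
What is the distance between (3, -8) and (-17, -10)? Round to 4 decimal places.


d = sqrt((-17-3)^2 + (-10--8)^2) = 20.0998

20.0998


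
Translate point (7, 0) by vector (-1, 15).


Translation: (x+dx, y+dy) = (7+-1, 0+15) = (6, 15)

(6, 15)


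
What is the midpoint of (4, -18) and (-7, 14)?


Midpoint = ((4+-7)/2, (-18+14)/2) = (-1.5, -2)

(-1.5, -2)


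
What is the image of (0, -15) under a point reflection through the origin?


Reflection through origin: (x, y) -> (-x, -y)
(0, -15) -> (0, 15)

(0, 15)


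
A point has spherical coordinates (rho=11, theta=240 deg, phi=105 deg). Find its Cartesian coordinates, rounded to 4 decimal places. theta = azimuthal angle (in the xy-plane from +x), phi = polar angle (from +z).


x = 11 * sin(105) * cos(240) = -5.3126
y = 11 * sin(105) * sin(240) = -9.2017
z = 11 * cos(105) = -2.847

(-5.3126, -9.2017, -2.847)


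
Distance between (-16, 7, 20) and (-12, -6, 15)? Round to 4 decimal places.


d = sqrt((-12--16)^2 + (-6-7)^2 + (15-20)^2) = 14.4914

14.4914


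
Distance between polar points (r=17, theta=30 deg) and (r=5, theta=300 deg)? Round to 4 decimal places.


d = sqrt(r1^2 + r2^2 - 2*r1*r2*cos(t2-t1))
d = sqrt(17^2 + 5^2 - 2*17*5*cos(300-30)) = 17.72

17.72


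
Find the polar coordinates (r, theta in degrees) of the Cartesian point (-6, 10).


r = sqrt((-6)^2 + 10^2) = 11.6619
theta = atan2(10, -6) = 120.9638 degrees

r = 11.6619, theta = 120.9638 degrees


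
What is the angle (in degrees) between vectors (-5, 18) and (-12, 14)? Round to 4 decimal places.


dot = -5*-12 + 18*14 = 312
|u| = 18.6815, |v| = 18.4391
cos(angle) = 0.9057
angle = 25.0772 degrees

25.0772 degrees


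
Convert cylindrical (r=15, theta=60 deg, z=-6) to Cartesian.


x = 15 * cos(60) = 7.5
y = 15 * sin(60) = 12.9904
z = -6

(7.5, 12.9904, -6)


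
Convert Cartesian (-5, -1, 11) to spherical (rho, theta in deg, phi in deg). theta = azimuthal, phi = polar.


rho = sqrt((-5)^2 + (-1)^2 + 11^2) = 12.1244
theta = atan2(-1, -5) = 191.3099 deg
phi = acos(11/12.1244) = 24.87 deg

rho = 12.1244, theta = 191.3099 deg, phi = 24.87 deg


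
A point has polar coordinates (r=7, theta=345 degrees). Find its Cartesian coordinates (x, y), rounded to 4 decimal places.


x = 7 * cos(345) = 6.7615
y = 7 * sin(345) = -1.8117

(6.7615, -1.8117)


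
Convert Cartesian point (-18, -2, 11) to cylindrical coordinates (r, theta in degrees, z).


r = sqrt((-18)^2 + (-2)^2) = 18.1108
theta = atan2(-2, -18) = 186.3402 deg
z = 11

r = 18.1108, theta = 186.3402 deg, z = 11


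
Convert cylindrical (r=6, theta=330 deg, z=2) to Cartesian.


x = 6 * cos(330) = 5.1962
y = 6 * sin(330) = -3
z = 2

(5.1962, -3, 2)


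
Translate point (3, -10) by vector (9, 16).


Translation: (x+dx, y+dy) = (3+9, -10+16) = (12, 6)

(12, 6)


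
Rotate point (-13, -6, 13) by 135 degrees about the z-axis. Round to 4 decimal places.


x' = -13*cos(135) - -6*sin(135) = 13.435
y' = -13*sin(135) + -6*cos(135) = -4.9497
z' = 13

(13.435, -4.9497, 13)


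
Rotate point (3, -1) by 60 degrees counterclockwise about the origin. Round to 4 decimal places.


x' = 3*cos(60) - -1*sin(60) = 2.366
y' = 3*sin(60) + -1*cos(60) = 2.0981

(2.366, 2.0981)


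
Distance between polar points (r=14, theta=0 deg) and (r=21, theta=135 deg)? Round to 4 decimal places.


d = sqrt(r1^2 + r2^2 - 2*r1*r2*cos(t2-t1))
d = sqrt(14^2 + 21^2 - 2*14*21*cos(135-0)) = 32.4466

32.4466


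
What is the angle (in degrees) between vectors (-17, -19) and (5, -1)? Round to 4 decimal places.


dot = -17*5 + -19*-1 = -66
|u| = 25.4951, |v| = 5.099
cos(angle) = -0.5077
angle = 120.5102 degrees

120.5102 degrees


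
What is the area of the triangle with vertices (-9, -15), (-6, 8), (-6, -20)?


Area = |x1(y2-y3) + x2(y3-y1) + x3(y1-y2)| / 2
= |-9*(8--20) + -6*(-20--15) + -6*(-15-8)| / 2
= 42

42


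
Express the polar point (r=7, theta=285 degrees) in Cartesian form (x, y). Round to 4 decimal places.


x = 7 * cos(285) = 1.8117
y = 7 * sin(285) = -6.7615

(1.8117, -6.7615)


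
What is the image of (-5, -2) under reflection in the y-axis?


Reflection across y-axis: (x, y) -> (-x, y)
(-5, -2) -> (5, -2)

(5, -2)


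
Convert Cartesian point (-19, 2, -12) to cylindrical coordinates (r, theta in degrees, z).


r = sqrt((-19)^2 + 2^2) = 19.105
theta = atan2(2, -19) = 173.991 deg
z = -12

r = 19.105, theta = 173.991 deg, z = -12


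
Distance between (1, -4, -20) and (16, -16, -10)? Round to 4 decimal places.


d = sqrt((16-1)^2 + (-16--4)^2 + (-10--20)^2) = 21.6564

21.6564


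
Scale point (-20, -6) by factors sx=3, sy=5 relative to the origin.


Scaling: (x*sx, y*sy) = (-20*3, -6*5) = (-60, -30)

(-60, -30)


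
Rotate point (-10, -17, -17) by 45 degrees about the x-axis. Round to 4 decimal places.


x' = -10
y' = -17*cos(45) - -17*sin(45) = 0
z' = -17*sin(45) + -17*cos(45) = -24.0416

(-10, 0, -24.0416)


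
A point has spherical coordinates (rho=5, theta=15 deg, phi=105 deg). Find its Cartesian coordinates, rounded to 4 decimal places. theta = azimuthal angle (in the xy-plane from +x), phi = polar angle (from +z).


x = 5 * sin(105) * cos(15) = 4.6651
y = 5 * sin(105) * sin(15) = 1.25
z = 5 * cos(105) = -1.2941

(4.6651, 1.25, -1.2941)


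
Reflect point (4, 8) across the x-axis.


Reflection across x-axis: (x, y) -> (x, -y)
(4, 8) -> (4, -8)

(4, -8)


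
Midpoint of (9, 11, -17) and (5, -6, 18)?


Midpoint = ((9+5)/2, (11+-6)/2, (-17+18)/2) = (7, 2.5, 0.5)

(7, 2.5, 0.5)


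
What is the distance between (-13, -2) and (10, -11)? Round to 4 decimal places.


d = sqrt((10--13)^2 + (-11--2)^2) = 24.6982

24.6982


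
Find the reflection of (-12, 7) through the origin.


Reflection through origin: (x, y) -> (-x, -y)
(-12, 7) -> (12, -7)

(12, -7)


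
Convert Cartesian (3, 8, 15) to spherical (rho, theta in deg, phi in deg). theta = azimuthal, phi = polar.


rho = sqrt(3^2 + 8^2 + 15^2) = 17.2627
theta = atan2(8, 3) = 69.444 deg
phi = acos(15/17.2627) = 29.6658 deg

rho = 17.2627, theta = 69.444 deg, phi = 29.6658 deg


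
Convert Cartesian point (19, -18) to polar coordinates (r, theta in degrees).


r = sqrt(19^2 + (-18)^2) = 26.1725
theta = atan2(-18, 19) = 316.5482 degrees

r = 26.1725, theta = 316.5482 degrees


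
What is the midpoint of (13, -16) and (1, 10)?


Midpoint = ((13+1)/2, (-16+10)/2) = (7, -3)

(7, -3)


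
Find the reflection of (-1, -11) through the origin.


Reflection through origin: (x, y) -> (-x, -y)
(-1, -11) -> (1, 11)

(1, 11)


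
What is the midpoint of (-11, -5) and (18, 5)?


Midpoint = ((-11+18)/2, (-5+5)/2) = (3.5, 0)

(3.5, 0)


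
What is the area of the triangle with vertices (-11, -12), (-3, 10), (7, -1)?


Area = |x1(y2-y3) + x2(y3-y1) + x3(y1-y2)| / 2
= |-11*(10--1) + -3*(-1--12) + 7*(-12-10)| / 2
= 154

154


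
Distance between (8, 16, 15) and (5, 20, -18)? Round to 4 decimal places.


d = sqrt((5-8)^2 + (20-16)^2 + (-18-15)^2) = 33.3766

33.3766


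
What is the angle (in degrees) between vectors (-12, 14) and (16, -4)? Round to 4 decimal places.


dot = -12*16 + 14*-4 = -248
|u| = 18.4391, |v| = 16.4924
cos(angle) = -0.8155
angle = 144.6375 degrees

144.6375 degrees


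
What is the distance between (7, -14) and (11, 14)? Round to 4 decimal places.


d = sqrt((11-7)^2 + (14--14)^2) = 28.2843

28.2843


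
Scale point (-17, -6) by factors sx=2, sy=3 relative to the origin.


Scaling: (x*sx, y*sy) = (-17*2, -6*3) = (-34, -18)

(-34, -18)


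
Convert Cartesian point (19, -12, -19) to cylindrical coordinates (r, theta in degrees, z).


r = sqrt(19^2 + (-12)^2) = 22.4722
theta = atan2(-12, 19) = 327.7244 deg
z = -19

r = 22.4722, theta = 327.7244 deg, z = -19


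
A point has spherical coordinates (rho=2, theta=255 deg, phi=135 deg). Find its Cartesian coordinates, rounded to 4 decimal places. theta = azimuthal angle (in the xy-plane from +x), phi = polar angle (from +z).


x = 2 * sin(135) * cos(255) = -0.366
y = 2 * sin(135) * sin(255) = -1.366
z = 2 * cos(135) = -1.4142

(-0.366, -1.366, -1.4142)


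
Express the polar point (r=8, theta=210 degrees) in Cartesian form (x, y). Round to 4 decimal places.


x = 8 * cos(210) = -6.9282
y = 8 * sin(210) = -4

(-6.9282, -4)


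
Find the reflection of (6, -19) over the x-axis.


Reflection across x-axis: (x, y) -> (x, -y)
(6, -19) -> (6, 19)

(6, 19)


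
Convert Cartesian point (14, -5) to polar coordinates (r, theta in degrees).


r = sqrt(14^2 + (-5)^2) = 14.8661
theta = atan2(-5, 14) = 340.3462 degrees

r = 14.8661, theta = 340.3462 degrees


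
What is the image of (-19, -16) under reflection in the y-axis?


Reflection across y-axis: (x, y) -> (-x, y)
(-19, -16) -> (19, -16)

(19, -16)


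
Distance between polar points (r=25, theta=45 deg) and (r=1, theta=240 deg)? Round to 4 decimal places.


d = sqrt(r1^2 + r2^2 - 2*r1*r2*cos(t2-t1))
d = sqrt(25^2 + 1^2 - 2*25*1*cos(240-45)) = 25.9672

25.9672


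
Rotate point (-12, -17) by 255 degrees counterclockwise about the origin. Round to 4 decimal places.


x' = -12*cos(255) - -17*sin(255) = -13.3149
y' = -12*sin(255) + -17*cos(255) = 15.991

(-13.3149, 15.991)


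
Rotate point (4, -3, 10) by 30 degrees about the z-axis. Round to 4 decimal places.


x' = 4*cos(30) - -3*sin(30) = 4.9641
y' = 4*sin(30) + -3*cos(30) = -0.5981
z' = 10

(4.9641, -0.5981, 10)


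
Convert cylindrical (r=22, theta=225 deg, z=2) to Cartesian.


x = 22 * cos(225) = -15.5563
y = 22 * sin(225) = -15.5563
z = 2

(-15.5563, -15.5563, 2)


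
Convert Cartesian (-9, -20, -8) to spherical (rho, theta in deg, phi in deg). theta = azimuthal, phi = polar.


rho = sqrt((-9)^2 + (-20)^2 + (-8)^2) = 23.3452
theta = atan2(-20, -9) = 245.7723 deg
phi = acos(-8/23.3452) = 110.0404 deg

rho = 23.3452, theta = 245.7723 deg, phi = 110.0404 deg


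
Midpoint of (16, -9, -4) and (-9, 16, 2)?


Midpoint = ((16+-9)/2, (-9+16)/2, (-4+2)/2) = (3.5, 3.5, -1)

(3.5, 3.5, -1)


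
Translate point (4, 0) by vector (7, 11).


Translation: (x+dx, y+dy) = (4+7, 0+11) = (11, 11)

(11, 11)


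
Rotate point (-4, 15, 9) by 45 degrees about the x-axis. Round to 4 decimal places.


x' = -4
y' = 15*cos(45) - 9*sin(45) = 4.2426
z' = 15*sin(45) + 9*cos(45) = 16.9706

(-4, 4.2426, 16.9706)


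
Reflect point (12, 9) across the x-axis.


Reflection across x-axis: (x, y) -> (x, -y)
(12, 9) -> (12, -9)

(12, -9)


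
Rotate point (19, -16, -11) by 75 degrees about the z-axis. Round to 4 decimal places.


x' = 19*cos(75) - -16*sin(75) = 20.3724
y' = 19*sin(75) + -16*cos(75) = 14.2115
z' = -11

(20.3724, 14.2115, -11)


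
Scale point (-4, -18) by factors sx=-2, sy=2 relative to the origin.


Scaling: (x*sx, y*sy) = (-4*-2, -18*2) = (8, -36)

(8, -36)


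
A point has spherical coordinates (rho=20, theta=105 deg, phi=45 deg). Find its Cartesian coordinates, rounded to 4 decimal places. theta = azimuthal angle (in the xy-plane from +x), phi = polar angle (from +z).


x = 20 * sin(45) * cos(105) = -3.6603
y = 20 * sin(45) * sin(105) = 13.6603
z = 20 * cos(45) = 14.1421

(-3.6603, 13.6603, 14.1421)


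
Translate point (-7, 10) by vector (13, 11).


Translation: (x+dx, y+dy) = (-7+13, 10+11) = (6, 21)

(6, 21)


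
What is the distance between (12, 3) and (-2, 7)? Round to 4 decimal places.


d = sqrt((-2-12)^2 + (7-3)^2) = 14.5602

14.5602


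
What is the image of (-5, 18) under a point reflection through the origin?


Reflection through origin: (x, y) -> (-x, -y)
(-5, 18) -> (5, -18)

(5, -18)


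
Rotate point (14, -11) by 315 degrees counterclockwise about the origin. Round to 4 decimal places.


x' = 14*cos(315) - -11*sin(315) = 2.1213
y' = 14*sin(315) + -11*cos(315) = -17.6777

(2.1213, -17.6777)


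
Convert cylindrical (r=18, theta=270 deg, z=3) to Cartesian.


x = 18 * cos(270) = 0
y = 18 * sin(270) = -18
z = 3

(0, -18, 3)


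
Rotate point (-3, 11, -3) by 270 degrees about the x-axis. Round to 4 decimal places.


x' = -3
y' = 11*cos(270) - -3*sin(270) = -3
z' = 11*sin(270) + -3*cos(270) = -11

(-3, -3, -11)


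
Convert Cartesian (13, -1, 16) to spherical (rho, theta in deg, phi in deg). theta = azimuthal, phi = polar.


rho = sqrt(13^2 + (-1)^2 + 16^2) = 20.6398
theta = atan2(-1, 13) = 355.6013 deg
phi = acos(16/20.6398) = 39.1766 deg

rho = 20.6398, theta = 355.6013 deg, phi = 39.1766 deg


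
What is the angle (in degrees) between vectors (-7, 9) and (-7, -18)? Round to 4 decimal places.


dot = -7*-7 + 9*-18 = -113
|u| = 11.4018, |v| = 19.3132
cos(angle) = -0.5132
angle = 120.8745 degrees

120.8745 degrees


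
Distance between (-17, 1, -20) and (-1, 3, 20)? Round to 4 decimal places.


d = sqrt((-1--17)^2 + (3-1)^2 + (20--20)^2) = 43.1277

43.1277


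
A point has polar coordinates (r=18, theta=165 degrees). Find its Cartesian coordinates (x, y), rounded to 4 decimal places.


x = 18 * cos(165) = -17.3867
y = 18 * sin(165) = 4.6587

(-17.3867, 4.6587)


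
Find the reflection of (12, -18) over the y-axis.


Reflection across y-axis: (x, y) -> (-x, y)
(12, -18) -> (-12, -18)

(-12, -18)


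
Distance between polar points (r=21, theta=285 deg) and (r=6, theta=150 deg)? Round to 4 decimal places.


d = sqrt(r1^2 + r2^2 - 2*r1*r2*cos(t2-t1))
d = sqrt(21^2 + 6^2 - 2*21*6*cos(150-285)) = 25.5967

25.5967


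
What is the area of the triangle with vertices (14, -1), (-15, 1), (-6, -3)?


Area = |x1(y2-y3) + x2(y3-y1) + x3(y1-y2)| / 2
= |14*(1--3) + -15*(-3--1) + -6*(-1-1)| / 2
= 49

49


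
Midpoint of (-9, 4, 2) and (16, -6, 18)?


Midpoint = ((-9+16)/2, (4+-6)/2, (2+18)/2) = (3.5, -1, 10)

(3.5, -1, 10)


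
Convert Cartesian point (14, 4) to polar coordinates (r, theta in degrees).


r = sqrt(14^2 + 4^2) = 14.5602
theta = atan2(4, 14) = 15.9454 degrees

r = 14.5602, theta = 15.9454 degrees


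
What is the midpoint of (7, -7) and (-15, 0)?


Midpoint = ((7+-15)/2, (-7+0)/2) = (-4, -3.5)

(-4, -3.5)


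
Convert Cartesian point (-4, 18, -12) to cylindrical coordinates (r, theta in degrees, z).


r = sqrt((-4)^2 + 18^2) = 18.4391
theta = atan2(18, -4) = 102.5288 deg
z = -12

r = 18.4391, theta = 102.5288 deg, z = -12


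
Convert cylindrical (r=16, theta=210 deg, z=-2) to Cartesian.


x = 16 * cos(210) = -13.8564
y = 16 * sin(210) = -8
z = -2

(-13.8564, -8, -2)


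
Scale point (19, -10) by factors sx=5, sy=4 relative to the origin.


Scaling: (x*sx, y*sy) = (19*5, -10*4) = (95, -40)

(95, -40)


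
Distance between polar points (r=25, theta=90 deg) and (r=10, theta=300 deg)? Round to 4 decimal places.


d = sqrt(r1^2 + r2^2 - 2*r1*r2*cos(t2-t1))
d = sqrt(25^2 + 10^2 - 2*25*10*cos(300-90)) = 34.0296

34.0296


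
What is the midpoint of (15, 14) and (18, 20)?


Midpoint = ((15+18)/2, (14+20)/2) = (16.5, 17)

(16.5, 17)


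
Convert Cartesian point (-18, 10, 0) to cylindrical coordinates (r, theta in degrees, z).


r = sqrt((-18)^2 + 10^2) = 20.5913
theta = atan2(10, -18) = 150.9454 deg
z = 0

r = 20.5913, theta = 150.9454 deg, z = 0


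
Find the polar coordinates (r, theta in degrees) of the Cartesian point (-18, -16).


r = sqrt((-18)^2 + (-16)^2) = 24.0832
theta = atan2(-16, -18) = 221.6335 degrees

r = 24.0832, theta = 221.6335 degrees


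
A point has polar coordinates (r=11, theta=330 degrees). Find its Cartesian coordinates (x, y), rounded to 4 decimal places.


x = 11 * cos(330) = 9.5263
y = 11 * sin(330) = -5.5

(9.5263, -5.5)


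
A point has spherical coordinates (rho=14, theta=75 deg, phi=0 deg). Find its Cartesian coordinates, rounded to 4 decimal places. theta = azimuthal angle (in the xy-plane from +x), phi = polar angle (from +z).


x = 14 * sin(0) * cos(75) = 0
y = 14 * sin(0) * sin(75) = 0
z = 14 * cos(0) = 14

(0, 0, 14)


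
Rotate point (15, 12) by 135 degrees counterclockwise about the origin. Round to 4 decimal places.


x' = 15*cos(135) - 12*sin(135) = -19.0919
y' = 15*sin(135) + 12*cos(135) = 2.1213

(-19.0919, 2.1213)


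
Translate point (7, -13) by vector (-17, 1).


Translation: (x+dx, y+dy) = (7+-17, -13+1) = (-10, -12)

(-10, -12)


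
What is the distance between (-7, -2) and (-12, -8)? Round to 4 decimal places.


d = sqrt((-12--7)^2 + (-8--2)^2) = 7.8102

7.8102


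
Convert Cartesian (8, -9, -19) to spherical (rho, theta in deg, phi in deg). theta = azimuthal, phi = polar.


rho = sqrt(8^2 + (-9)^2 + (-19)^2) = 22.4944
theta = atan2(-9, 8) = 311.6335 deg
phi = acos(-19/22.4944) = 147.6348 deg

rho = 22.4944, theta = 311.6335 deg, phi = 147.6348 deg


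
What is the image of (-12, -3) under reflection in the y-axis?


Reflection across y-axis: (x, y) -> (-x, y)
(-12, -3) -> (12, -3)

(12, -3)


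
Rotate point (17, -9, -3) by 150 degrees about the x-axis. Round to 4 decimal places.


x' = 17
y' = -9*cos(150) - -3*sin(150) = 9.2942
z' = -9*sin(150) + -3*cos(150) = -1.9019

(17, 9.2942, -1.9019)


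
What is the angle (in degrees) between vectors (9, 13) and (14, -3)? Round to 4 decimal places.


dot = 9*14 + 13*-3 = 87
|u| = 15.8114, |v| = 14.3178
cos(angle) = 0.3843
angle = 67.3996 degrees

67.3996 degrees


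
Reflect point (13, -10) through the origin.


Reflection through origin: (x, y) -> (-x, -y)
(13, -10) -> (-13, 10)

(-13, 10)


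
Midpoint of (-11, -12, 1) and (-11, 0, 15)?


Midpoint = ((-11+-11)/2, (-12+0)/2, (1+15)/2) = (-11, -6, 8)

(-11, -6, 8)


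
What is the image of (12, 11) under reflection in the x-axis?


Reflection across x-axis: (x, y) -> (x, -y)
(12, 11) -> (12, -11)

(12, -11)


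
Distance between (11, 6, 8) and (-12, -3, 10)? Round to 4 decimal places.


d = sqrt((-12-11)^2 + (-3-6)^2 + (10-8)^2) = 24.779

24.779


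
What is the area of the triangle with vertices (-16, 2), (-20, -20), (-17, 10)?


Area = |x1(y2-y3) + x2(y3-y1) + x3(y1-y2)| / 2
= |-16*(-20-10) + -20*(10-2) + -17*(2--20)| / 2
= 27

27


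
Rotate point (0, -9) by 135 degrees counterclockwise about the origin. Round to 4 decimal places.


x' = 0*cos(135) - -9*sin(135) = 6.364
y' = 0*sin(135) + -9*cos(135) = 6.364

(6.364, 6.364)


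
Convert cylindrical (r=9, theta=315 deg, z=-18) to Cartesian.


x = 9 * cos(315) = 6.364
y = 9 * sin(315) = -6.364
z = -18

(6.364, -6.364, -18)


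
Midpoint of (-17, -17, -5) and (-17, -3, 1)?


Midpoint = ((-17+-17)/2, (-17+-3)/2, (-5+1)/2) = (-17, -10, -2)

(-17, -10, -2)


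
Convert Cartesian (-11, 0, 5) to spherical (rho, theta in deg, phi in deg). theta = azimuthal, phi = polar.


rho = sqrt((-11)^2 + 0^2 + 5^2) = 12.083
theta = atan2(0, -11) = 180 deg
phi = acos(5/12.083) = 65.556 deg

rho = 12.083, theta = 180 deg, phi = 65.556 deg


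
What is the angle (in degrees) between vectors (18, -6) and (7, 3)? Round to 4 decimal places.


dot = 18*7 + -6*3 = 108
|u| = 18.9737, |v| = 7.6158
cos(angle) = 0.7474
angle = 41.6335 degrees

41.6335 degrees


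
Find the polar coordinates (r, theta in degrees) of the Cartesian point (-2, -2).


r = sqrt((-2)^2 + (-2)^2) = 2.8284
theta = atan2(-2, -2) = 225 degrees

r = 2.8284, theta = 225 degrees


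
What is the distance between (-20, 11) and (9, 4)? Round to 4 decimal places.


d = sqrt((9--20)^2 + (4-11)^2) = 29.8329

29.8329


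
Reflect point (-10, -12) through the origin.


Reflection through origin: (x, y) -> (-x, -y)
(-10, -12) -> (10, 12)

(10, 12)


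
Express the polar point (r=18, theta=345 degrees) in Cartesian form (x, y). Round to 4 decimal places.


x = 18 * cos(345) = 17.3867
y = 18 * sin(345) = -4.6587

(17.3867, -4.6587)


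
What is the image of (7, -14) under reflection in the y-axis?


Reflection across y-axis: (x, y) -> (-x, y)
(7, -14) -> (-7, -14)

(-7, -14)


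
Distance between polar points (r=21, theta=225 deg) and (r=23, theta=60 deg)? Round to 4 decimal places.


d = sqrt(r1^2 + r2^2 - 2*r1*r2*cos(t2-t1))
d = sqrt(21^2 + 23^2 - 2*21*23*cos(60-225)) = 43.6244

43.6244


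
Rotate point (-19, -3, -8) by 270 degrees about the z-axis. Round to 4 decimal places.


x' = -19*cos(270) - -3*sin(270) = -3
y' = -19*sin(270) + -3*cos(270) = 19
z' = -8

(-3, 19, -8)


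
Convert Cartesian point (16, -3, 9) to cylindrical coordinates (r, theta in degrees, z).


r = sqrt(16^2 + (-3)^2) = 16.2788
theta = atan2(-3, 16) = 349.3803 deg
z = 9

r = 16.2788, theta = 349.3803 deg, z = 9


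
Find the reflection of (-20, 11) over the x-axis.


Reflection across x-axis: (x, y) -> (x, -y)
(-20, 11) -> (-20, -11)

(-20, -11)


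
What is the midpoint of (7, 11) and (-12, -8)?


Midpoint = ((7+-12)/2, (11+-8)/2) = (-2.5, 1.5)

(-2.5, 1.5)


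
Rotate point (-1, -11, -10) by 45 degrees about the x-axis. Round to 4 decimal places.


x' = -1
y' = -11*cos(45) - -10*sin(45) = -0.7071
z' = -11*sin(45) + -10*cos(45) = -14.8492

(-1, -0.7071, -14.8492)


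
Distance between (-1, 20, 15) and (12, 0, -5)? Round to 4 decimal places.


d = sqrt((12--1)^2 + (0-20)^2 + (-5-15)^2) = 31.1288

31.1288


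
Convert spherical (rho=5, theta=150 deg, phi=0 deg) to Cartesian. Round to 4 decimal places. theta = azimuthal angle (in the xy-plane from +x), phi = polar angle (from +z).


x = 5 * sin(0) * cos(150) = 0
y = 5 * sin(0) * sin(150) = 0
z = 5 * cos(0) = 5

(0, 0, 5)


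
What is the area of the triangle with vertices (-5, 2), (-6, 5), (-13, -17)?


Area = |x1(y2-y3) + x2(y3-y1) + x3(y1-y2)| / 2
= |-5*(5--17) + -6*(-17-2) + -13*(2-5)| / 2
= 21.5

21.5


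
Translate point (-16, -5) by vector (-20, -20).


Translation: (x+dx, y+dy) = (-16+-20, -5+-20) = (-36, -25)

(-36, -25)


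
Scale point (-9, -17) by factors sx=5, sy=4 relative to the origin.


Scaling: (x*sx, y*sy) = (-9*5, -17*4) = (-45, -68)

(-45, -68)


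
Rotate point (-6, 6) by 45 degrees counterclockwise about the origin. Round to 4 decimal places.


x' = -6*cos(45) - 6*sin(45) = -8.4853
y' = -6*sin(45) + 6*cos(45) = 0

(-8.4853, 0)


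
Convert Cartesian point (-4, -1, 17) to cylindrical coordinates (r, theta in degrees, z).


r = sqrt((-4)^2 + (-1)^2) = 4.1231
theta = atan2(-1, -4) = 194.0362 deg
z = 17

r = 4.1231, theta = 194.0362 deg, z = 17


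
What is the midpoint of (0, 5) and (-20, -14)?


Midpoint = ((0+-20)/2, (5+-14)/2) = (-10, -4.5)

(-10, -4.5)


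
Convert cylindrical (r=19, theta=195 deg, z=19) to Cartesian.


x = 19 * cos(195) = -18.3526
y = 19 * sin(195) = -4.9176
z = 19

(-18.3526, -4.9176, 19)


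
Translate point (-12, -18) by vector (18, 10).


Translation: (x+dx, y+dy) = (-12+18, -18+10) = (6, -8)

(6, -8)


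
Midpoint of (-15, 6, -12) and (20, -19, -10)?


Midpoint = ((-15+20)/2, (6+-19)/2, (-12+-10)/2) = (2.5, -6.5, -11)

(2.5, -6.5, -11)


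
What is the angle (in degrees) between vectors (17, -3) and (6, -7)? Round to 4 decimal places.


dot = 17*6 + -3*-7 = 123
|u| = 17.2627, |v| = 9.2195
cos(angle) = 0.7728
angle = 39.3907 degrees

39.3907 degrees


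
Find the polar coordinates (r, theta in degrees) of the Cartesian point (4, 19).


r = sqrt(4^2 + 19^2) = 19.4165
theta = atan2(19, 4) = 78.1113 degrees

r = 19.4165, theta = 78.1113 degrees


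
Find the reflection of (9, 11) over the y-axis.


Reflection across y-axis: (x, y) -> (-x, y)
(9, 11) -> (-9, 11)

(-9, 11)


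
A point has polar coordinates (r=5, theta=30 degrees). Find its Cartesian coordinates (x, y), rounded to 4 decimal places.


x = 5 * cos(30) = 4.3301
y = 5 * sin(30) = 2.5

(4.3301, 2.5)


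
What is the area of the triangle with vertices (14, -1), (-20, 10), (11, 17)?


Area = |x1(y2-y3) + x2(y3-y1) + x3(y1-y2)| / 2
= |14*(10-17) + -20*(17--1) + 11*(-1-10)| / 2
= 289.5

289.5


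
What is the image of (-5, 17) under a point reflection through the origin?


Reflection through origin: (x, y) -> (-x, -y)
(-5, 17) -> (5, -17)

(5, -17)


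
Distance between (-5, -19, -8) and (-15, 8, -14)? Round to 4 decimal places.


d = sqrt((-15--5)^2 + (8--19)^2 + (-14--8)^2) = 29.4109

29.4109


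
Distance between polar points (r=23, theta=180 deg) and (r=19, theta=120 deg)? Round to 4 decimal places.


d = sqrt(r1^2 + r2^2 - 2*r1*r2*cos(t2-t1))
d = sqrt(23^2 + 19^2 - 2*23*19*cos(120-180)) = 21.2838

21.2838


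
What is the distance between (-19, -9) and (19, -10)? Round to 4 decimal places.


d = sqrt((19--19)^2 + (-10--9)^2) = 38.0132

38.0132


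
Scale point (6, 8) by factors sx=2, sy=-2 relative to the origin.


Scaling: (x*sx, y*sy) = (6*2, 8*-2) = (12, -16)

(12, -16)


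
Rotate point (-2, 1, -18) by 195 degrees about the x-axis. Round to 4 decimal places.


x' = -2
y' = 1*cos(195) - -18*sin(195) = -5.6247
z' = 1*sin(195) + -18*cos(195) = 17.1278

(-2, -5.6247, 17.1278)


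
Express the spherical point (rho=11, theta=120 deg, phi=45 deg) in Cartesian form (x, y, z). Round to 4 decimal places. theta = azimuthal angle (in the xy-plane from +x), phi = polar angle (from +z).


x = 11 * sin(45) * cos(120) = -3.8891
y = 11 * sin(45) * sin(120) = 6.7361
z = 11 * cos(45) = 7.7782

(-3.8891, 6.7361, 7.7782)


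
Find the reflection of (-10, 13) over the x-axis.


Reflection across x-axis: (x, y) -> (x, -y)
(-10, 13) -> (-10, -13)

(-10, -13)


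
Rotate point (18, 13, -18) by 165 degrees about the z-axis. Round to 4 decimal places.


x' = 18*cos(165) - 13*sin(165) = -20.7513
y' = 18*sin(165) + 13*cos(165) = -7.8983
z' = -18

(-20.7513, -7.8983, -18)


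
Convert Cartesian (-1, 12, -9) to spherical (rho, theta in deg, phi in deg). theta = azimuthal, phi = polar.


rho = sqrt((-1)^2 + 12^2 + (-9)^2) = 15.0333
theta = atan2(12, -1) = 94.7636 deg
phi = acos(-9/15.0333) = 126.7748 deg

rho = 15.0333, theta = 94.7636 deg, phi = 126.7748 deg


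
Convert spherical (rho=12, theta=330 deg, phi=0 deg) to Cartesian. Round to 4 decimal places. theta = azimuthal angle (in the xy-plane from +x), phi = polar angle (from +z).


x = 12 * sin(0) * cos(330) = 0
y = 12 * sin(0) * sin(330) = 0
z = 12 * cos(0) = 12

(0, 0, 12)


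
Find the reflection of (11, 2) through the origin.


Reflection through origin: (x, y) -> (-x, -y)
(11, 2) -> (-11, -2)

(-11, -2)


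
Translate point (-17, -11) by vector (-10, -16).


Translation: (x+dx, y+dy) = (-17+-10, -11+-16) = (-27, -27)

(-27, -27)


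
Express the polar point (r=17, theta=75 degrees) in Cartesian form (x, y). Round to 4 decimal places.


x = 17 * cos(75) = 4.3999
y = 17 * sin(75) = 16.4207

(4.3999, 16.4207)


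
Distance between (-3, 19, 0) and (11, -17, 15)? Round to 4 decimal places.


d = sqrt((11--3)^2 + (-17-19)^2 + (15-0)^2) = 41.4367

41.4367


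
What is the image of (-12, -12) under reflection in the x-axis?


Reflection across x-axis: (x, y) -> (x, -y)
(-12, -12) -> (-12, 12)

(-12, 12)


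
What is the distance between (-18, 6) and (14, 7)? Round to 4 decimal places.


d = sqrt((14--18)^2 + (7-6)^2) = 32.0156

32.0156


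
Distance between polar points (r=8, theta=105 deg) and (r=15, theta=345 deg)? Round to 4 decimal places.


d = sqrt(r1^2 + r2^2 - 2*r1*r2*cos(t2-t1))
d = sqrt(8^2 + 15^2 - 2*8*15*cos(345-105)) = 20.2237

20.2237


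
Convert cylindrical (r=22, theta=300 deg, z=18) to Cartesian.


x = 22 * cos(300) = 11
y = 22 * sin(300) = -19.0526
z = 18

(11, -19.0526, 18)


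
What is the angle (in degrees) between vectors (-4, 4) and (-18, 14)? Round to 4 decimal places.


dot = -4*-18 + 4*14 = 128
|u| = 5.6569, |v| = 22.8035
cos(angle) = 0.9923
angle = 7.125 degrees

7.125 degrees


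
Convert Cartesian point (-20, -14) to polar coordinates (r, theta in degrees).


r = sqrt((-20)^2 + (-14)^2) = 24.4131
theta = atan2(-14, -20) = 214.992 degrees

r = 24.4131, theta = 214.992 degrees


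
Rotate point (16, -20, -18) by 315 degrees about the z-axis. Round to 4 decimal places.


x' = 16*cos(315) - -20*sin(315) = -2.8284
y' = 16*sin(315) + -20*cos(315) = -25.4558
z' = -18

(-2.8284, -25.4558, -18)


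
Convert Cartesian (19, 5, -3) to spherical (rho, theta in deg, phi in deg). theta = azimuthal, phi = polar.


rho = sqrt(19^2 + 5^2 + (-3)^2) = 19.8746
theta = atan2(5, 19) = 14.7436 deg
phi = acos(-3/19.8746) = 98.6818 deg

rho = 19.8746, theta = 14.7436 deg, phi = 98.6818 deg


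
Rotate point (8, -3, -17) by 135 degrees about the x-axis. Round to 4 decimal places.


x' = 8
y' = -3*cos(135) - -17*sin(135) = 14.1421
z' = -3*sin(135) + -17*cos(135) = 9.8995

(8, 14.1421, 9.8995)


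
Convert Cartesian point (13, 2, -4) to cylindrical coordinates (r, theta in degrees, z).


r = sqrt(13^2 + 2^2) = 13.1529
theta = atan2(2, 13) = 8.7462 deg
z = -4

r = 13.1529, theta = 8.7462 deg, z = -4


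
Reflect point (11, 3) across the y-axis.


Reflection across y-axis: (x, y) -> (-x, y)
(11, 3) -> (-11, 3)

(-11, 3)


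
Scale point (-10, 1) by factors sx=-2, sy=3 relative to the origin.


Scaling: (x*sx, y*sy) = (-10*-2, 1*3) = (20, 3)

(20, 3)


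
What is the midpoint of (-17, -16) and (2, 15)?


Midpoint = ((-17+2)/2, (-16+15)/2) = (-7.5, -0.5)

(-7.5, -0.5)


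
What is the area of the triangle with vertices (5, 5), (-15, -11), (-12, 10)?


Area = |x1(y2-y3) + x2(y3-y1) + x3(y1-y2)| / 2
= |5*(-11-10) + -15*(10-5) + -12*(5--11)| / 2
= 186

186


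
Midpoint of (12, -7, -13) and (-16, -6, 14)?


Midpoint = ((12+-16)/2, (-7+-6)/2, (-13+14)/2) = (-2, -6.5, 0.5)

(-2, -6.5, 0.5)


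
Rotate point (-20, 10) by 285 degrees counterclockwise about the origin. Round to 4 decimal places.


x' = -20*cos(285) - 10*sin(285) = 4.4829
y' = -20*sin(285) + 10*cos(285) = 21.9067

(4.4829, 21.9067)


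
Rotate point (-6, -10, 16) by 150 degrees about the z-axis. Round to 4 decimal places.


x' = -6*cos(150) - -10*sin(150) = 10.1962
y' = -6*sin(150) + -10*cos(150) = 5.6603
z' = 16

(10.1962, 5.6603, 16)


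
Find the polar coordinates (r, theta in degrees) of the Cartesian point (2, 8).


r = sqrt(2^2 + 8^2) = 8.2462
theta = atan2(8, 2) = 75.9638 degrees

r = 8.2462, theta = 75.9638 degrees


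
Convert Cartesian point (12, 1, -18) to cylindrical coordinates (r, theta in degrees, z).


r = sqrt(12^2 + 1^2) = 12.0416
theta = atan2(1, 12) = 4.7636 deg
z = -18

r = 12.0416, theta = 4.7636 deg, z = -18


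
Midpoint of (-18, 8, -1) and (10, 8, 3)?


Midpoint = ((-18+10)/2, (8+8)/2, (-1+3)/2) = (-4, 8, 1)

(-4, 8, 1)


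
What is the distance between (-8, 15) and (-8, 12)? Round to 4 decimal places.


d = sqrt((-8--8)^2 + (12-15)^2) = 3

3


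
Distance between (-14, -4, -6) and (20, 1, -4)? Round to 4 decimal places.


d = sqrt((20--14)^2 + (1--4)^2 + (-4--6)^2) = 34.4238

34.4238


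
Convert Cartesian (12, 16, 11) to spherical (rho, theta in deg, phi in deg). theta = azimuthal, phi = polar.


rho = sqrt(12^2 + 16^2 + 11^2) = 22.8254
theta = atan2(16, 12) = 53.1301 deg
phi = acos(11/22.8254) = 61.1892 deg

rho = 22.8254, theta = 53.1301 deg, phi = 61.1892 deg


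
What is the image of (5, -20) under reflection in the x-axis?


Reflection across x-axis: (x, y) -> (x, -y)
(5, -20) -> (5, 20)

(5, 20)


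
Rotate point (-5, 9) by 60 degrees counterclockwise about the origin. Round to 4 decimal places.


x' = -5*cos(60) - 9*sin(60) = -10.2942
y' = -5*sin(60) + 9*cos(60) = 0.1699

(-10.2942, 0.1699)


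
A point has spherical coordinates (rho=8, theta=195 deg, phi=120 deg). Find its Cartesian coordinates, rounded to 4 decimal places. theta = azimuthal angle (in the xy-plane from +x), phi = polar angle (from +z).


x = 8 * sin(120) * cos(195) = -6.6921
y = 8 * sin(120) * sin(195) = -1.7932
z = 8 * cos(120) = -4

(-6.6921, -1.7932, -4)


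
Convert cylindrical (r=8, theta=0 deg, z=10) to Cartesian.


x = 8 * cos(0) = 8
y = 8 * sin(0) = 0
z = 10

(8, 0, 10)


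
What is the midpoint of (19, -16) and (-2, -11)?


Midpoint = ((19+-2)/2, (-16+-11)/2) = (8.5, -13.5)

(8.5, -13.5)


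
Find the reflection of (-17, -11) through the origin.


Reflection through origin: (x, y) -> (-x, -y)
(-17, -11) -> (17, 11)

(17, 11)


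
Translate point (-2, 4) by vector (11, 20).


Translation: (x+dx, y+dy) = (-2+11, 4+20) = (9, 24)

(9, 24)


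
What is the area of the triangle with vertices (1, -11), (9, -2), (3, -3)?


Area = |x1(y2-y3) + x2(y3-y1) + x3(y1-y2)| / 2
= |1*(-2--3) + 9*(-3--11) + 3*(-11--2)| / 2
= 23

23


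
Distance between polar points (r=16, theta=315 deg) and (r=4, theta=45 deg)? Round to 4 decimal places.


d = sqrt(r1^2 + r2^2 - 2*r1*r2*cos(t2-t1))
d = sqrt(16^2 + 4^2 - 2*16*4*cos(45-315)) = 16.4924

16.4924


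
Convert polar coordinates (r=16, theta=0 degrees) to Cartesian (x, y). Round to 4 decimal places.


x = 16 * cos(0) = 16
y = 16 * sin(0) = 0

(16, 0)


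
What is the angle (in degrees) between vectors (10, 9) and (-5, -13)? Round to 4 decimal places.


dot = 10*-5 + 9*-13 = -167
|u| = 13.4536, |v| = 13.9284
cos(angle) = -0.8912
angle = 153.0247 degrees

153.0247 degrees


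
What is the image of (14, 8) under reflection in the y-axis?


Reflection across y-axis: (x, y) -> (-x, y)
(14, 8) -> (-14, 8)

(-14, 8)


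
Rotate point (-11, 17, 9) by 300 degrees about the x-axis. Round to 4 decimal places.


x' = -11
y' = 17*cos(300) - 9*sin(300) = 16.2942
z' = 17*sin(300) + 9*cos(300) = -10.2224

(-11, 16.2942, -10.2224)


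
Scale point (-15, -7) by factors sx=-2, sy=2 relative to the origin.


Scaling: (x*sx, y*sy) = (-15*-2, -7*2) = (30, -14)

(30, -14)


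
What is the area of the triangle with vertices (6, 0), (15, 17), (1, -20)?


Area = |x1(y2-y3) + x2(y3-y1) + x3(y1-y2)| / 2
= |6*(17--20) + 15*(-20-0) + 1*(0-17)| / 2
= 47.5

47.5


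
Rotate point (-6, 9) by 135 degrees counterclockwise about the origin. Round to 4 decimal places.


x' = -6*cos(135) - 9*sin(135) = -2.1213
y' = -6*sin(135) + 9*cos(135) = -10.6066

(-2.1213, -10.6066)


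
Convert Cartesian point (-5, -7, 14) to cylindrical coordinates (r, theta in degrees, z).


r = sqrt((-5)^2 + (-7)^2) = 8.6023
theta = atan2(-7, -5) = 234.4623 deg
z = 14

r = 8.6023, theta = 234.4623 deg, z = 14


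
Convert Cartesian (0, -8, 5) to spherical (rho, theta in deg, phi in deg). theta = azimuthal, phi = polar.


rho = sqrt(0^2 + (-8)^2 + 5^2) = 9.434
theta = atan2(-8, 0) = 270 deg
phi = acos(5/9.434) = 57.9946 deg

rho = 9.434, theta = 270 deg, phi = 57.9946 deg


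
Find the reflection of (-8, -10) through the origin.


Reflection through origin: (x, y) -> (-x, -y)
(-8, -10) -> (8, 10)

(8, 10)


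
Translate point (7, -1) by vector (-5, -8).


Translation: (x+dx, y+dy) = (7+-5, -1+-8) = (2, -9)

(2, -9)


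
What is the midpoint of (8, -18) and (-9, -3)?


Midpoint = ((8+-9)/2, (-18+-3)/2) = (-0.5, -10.5)

(-0.5, -10.5)


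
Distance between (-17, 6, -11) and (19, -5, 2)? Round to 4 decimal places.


d = sqrt((19--17)^2 + (-5-6)^2 + (2--11)^2) = 39.8246

39.8246


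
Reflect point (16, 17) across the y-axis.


Reflection across y-axis: (x, y) -> (-x, y)
(16, 17) -> (-16, 17)

(-16, 17)


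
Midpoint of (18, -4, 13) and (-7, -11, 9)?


Midpoint = ((18+-7)/2, (-4+-11)/2, (13+9)/2) = (5.5, -7.5, 11)

(5.5, -7.5, 11)


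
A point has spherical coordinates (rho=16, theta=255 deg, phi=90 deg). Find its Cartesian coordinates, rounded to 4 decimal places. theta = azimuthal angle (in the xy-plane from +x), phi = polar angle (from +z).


x = 16 * sin(90) * cos(255) = -4.1411
y = 16 * sin(90) * sin(255) = -15.4548
z = 16 * cos(90) = 0

(-4.1411, -15.4548, 0)


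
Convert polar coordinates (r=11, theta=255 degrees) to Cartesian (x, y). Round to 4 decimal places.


x = 11 * cos(255) = -2.847
y = 11 * sin(255) = -10.6252

(-2.847, -10.6252)


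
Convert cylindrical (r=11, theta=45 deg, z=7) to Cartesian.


x = 11 * cos(45) = 7.7782
y = 11 * sin(45) = 7.7782
z = 7

(7.7782, 7.7782, 7)
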